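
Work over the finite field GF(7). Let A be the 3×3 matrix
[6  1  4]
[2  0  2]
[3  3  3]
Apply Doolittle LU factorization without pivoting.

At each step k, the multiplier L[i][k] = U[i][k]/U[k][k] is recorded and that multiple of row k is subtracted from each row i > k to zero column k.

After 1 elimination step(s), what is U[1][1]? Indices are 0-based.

k=0: U[0][0]=6
  eliminate (1,0): mult=5, new row 1: (0, 2, 3); set L[1][0]=5
  eliminate (2,0): mult=4, new row 2: (0, 6, 1); set L[2][0]=4

U[1][1] = 2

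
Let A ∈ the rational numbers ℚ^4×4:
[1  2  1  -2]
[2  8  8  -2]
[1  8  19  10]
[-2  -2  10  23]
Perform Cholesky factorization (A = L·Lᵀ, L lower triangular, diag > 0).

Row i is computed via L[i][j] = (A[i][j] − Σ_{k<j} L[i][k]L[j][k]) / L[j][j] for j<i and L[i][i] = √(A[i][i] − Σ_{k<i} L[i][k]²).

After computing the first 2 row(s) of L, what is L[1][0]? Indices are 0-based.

Step 1: L[0][0] = √(1) = 1.
  L[1][0] = (2) / L[0][0] = 2.
Step 2: L[1][1] = √(4) = 2.

L[1][0] = 2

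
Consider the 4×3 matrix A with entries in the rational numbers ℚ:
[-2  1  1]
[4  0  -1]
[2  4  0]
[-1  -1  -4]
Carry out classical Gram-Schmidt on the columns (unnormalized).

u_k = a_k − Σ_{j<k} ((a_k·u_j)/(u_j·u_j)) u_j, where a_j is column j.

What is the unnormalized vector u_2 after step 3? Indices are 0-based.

Step 1: u_0 = a_0 = (-2, 4, 2, -1).
Step 2: u_1 = a_1 − (7/25)·u_0 = (39/25, -28/25, 86/25, -18/25).
Step 3: u_2 = a_2 − (-2/25)·u_0 − (139/401)·u_1 = (120/401, -117/401, -414/401, -1536/401).

u_2 = (120/401, -117/401, -414/401, -1536/401)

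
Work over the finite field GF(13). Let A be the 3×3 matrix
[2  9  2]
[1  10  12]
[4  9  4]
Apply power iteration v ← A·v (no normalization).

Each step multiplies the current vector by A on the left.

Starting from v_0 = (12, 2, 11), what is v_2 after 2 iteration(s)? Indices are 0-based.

v_2 = (4, 8, 1)

v_0 = (12, 2, 11).
v_1 = A·v_0 = (12, 8, 6).
v_2 = A·v_1 = (4, 8, 1).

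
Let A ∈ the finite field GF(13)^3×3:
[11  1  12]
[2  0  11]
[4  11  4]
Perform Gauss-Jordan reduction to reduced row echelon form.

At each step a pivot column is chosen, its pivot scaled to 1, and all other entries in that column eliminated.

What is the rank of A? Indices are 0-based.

[1] R0 /= 11  ⇒  (1, 6, 7)
     R1 -= 2·R0  ⇒  (0, 1, 10)
     R2 -= 4·R0  ⇒  (0, 0, 2)
[2] R1 /= 1  ⇒  (0, 1, 10)
     R0 -= 6·R1  ⇒  (1, 0, 12)
[3] R2 /= 2  ⇒  (0, 0, 1)
     R0 -= 12·R2  ⇒  (1, 0, 0)
     R1 -= 10·R2  ⇒  (0, 1, 0)

rank = 3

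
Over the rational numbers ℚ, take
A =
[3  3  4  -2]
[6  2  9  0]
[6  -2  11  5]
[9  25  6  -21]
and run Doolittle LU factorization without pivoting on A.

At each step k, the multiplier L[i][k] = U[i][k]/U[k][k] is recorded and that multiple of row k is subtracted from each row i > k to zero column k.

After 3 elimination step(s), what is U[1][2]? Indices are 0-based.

U[1][2] = 1

[col 0] pivot 3
  R1 -= 2*R0 → (0, -4, 1, 4)  (L[1][0] := 2)
  R2 -= 2*R0 → (0, -8, 3, 9)  (L[2][0] := 2)
  R3 -= 3*R0 → (0, 16, -6, -15)  (L[3][0] := 3)
[col 1] pivot -4
  R2 -= 2*R1 → (0, 0, 1, 1)  (L[2][1] := 2)
  R3 -= -4*R1 → (0, 0, -2, 1)  (L[3][1] := -4)
[col 2] pivot 1
  R3 -= -2*R2 → (0, 0, 0, 3)  (L[3][2] := -2)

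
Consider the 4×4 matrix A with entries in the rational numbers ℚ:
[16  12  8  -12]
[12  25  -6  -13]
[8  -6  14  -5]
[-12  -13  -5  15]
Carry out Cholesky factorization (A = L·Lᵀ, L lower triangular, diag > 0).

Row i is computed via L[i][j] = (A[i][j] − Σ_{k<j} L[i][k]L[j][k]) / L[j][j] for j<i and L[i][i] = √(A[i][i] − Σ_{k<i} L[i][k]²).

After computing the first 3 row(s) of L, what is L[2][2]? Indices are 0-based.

Step 1: L[0][0] = √(16) = 4.
  L[1][0] = (12) / L[0][0] = 3.
Step 2: L[1][1] = √(16) = 4.
  L[2][0] = (8) / L[0][0] = 2.
  L[2][1] = (-12) / L[1][1] = -3.
Step 3: L[2][2] = √(1) = 1.

L[2][2] = 1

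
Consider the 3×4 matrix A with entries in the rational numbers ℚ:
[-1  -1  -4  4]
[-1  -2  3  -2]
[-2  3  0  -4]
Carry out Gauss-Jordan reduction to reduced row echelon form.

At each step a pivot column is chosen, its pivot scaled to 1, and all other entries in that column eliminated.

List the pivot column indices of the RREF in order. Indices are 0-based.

pivot(0,0)=-1: scale R0 → (1, 1, 4, -4)
  clear (1,0): R1 −= (-1)R0 → (0, -1, 7, -6)
  clear (2,0): R2 −= (-2)R0 → (0, 5, 8, -12)
pivot(1,1)=-1: scale R1 → (0, 1, -7, 6)
  clear (0,1): R0 −= (1)R1 → (1, 0, 11, -10)
  clear (2,1): R2 −= (5)R1 → (0, 0, 43, -42)
pivot(2,2)=43: scale R2 → (0, 0, 1, -42/43)
  clear (0,2): R0 −= (11)R2 → (1, 0, 0, 32/43)
  clear (1,2): R1 −= (-7)R2 → (0, 1, 0, -36/43)

pivot columns: 0, 1, 2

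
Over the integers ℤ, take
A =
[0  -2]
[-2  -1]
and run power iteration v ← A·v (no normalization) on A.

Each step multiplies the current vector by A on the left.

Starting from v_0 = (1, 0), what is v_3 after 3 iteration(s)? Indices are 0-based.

v_0 = (1, 0).
v_1 = A·v_0 = (0, -2).
v_2 = A·v_1 = (4, 2).
v_3 = A·v_2 = (-4, -10).

v_3 = (-4, -10)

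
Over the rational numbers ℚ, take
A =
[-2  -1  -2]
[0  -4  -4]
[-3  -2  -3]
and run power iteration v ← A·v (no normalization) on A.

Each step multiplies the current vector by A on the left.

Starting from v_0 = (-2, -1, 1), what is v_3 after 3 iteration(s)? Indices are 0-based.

v_0 = (-2, -1, 1).
v_1 = A·v_0 = (3, 0, 5).
v_2 = A·v_1 = (-16, -20, -24).
v_3 = A·v_2 = (100, 176, 160).

v_3 = (100, 176, 160)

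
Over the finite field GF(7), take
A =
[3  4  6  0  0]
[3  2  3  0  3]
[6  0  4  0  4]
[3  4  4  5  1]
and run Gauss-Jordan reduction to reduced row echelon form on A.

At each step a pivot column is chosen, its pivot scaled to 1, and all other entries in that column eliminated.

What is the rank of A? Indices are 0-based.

rank = 4

[1] R0 /= 3  ⇒  (1, 6, 2, 0, 0)
     R1 -= 3·R0  ⇒  (0, 5, 4, 0, 3)
     R2 -= 6·R0  ⇒  (0, 6, 6, 0, 4)
     R3 -= 3·R0  ⇒  (0, 0, 5, 5, 1)
[2] R1 /= 5  ⇒  (0, 1, 5, 0, 2)
     R0 -= 6·R1  ⇒  (1, 0, 0, 0, 2)
     R2 -= 6·R1  ⇒  (0, 0, 4, 0, 6)
[3] R2 /= 4  ⇒  (0, 0, 1, 0, 5)
     R1 -= 5·R2  ⇒  (0, 1, 0, 0, 5)
     R3 -= 5·R2  ⇒  (0, 0, 0, 5, 4)
[4] R3 /= 5  ⇒  (0, 0, 0, 1, 5)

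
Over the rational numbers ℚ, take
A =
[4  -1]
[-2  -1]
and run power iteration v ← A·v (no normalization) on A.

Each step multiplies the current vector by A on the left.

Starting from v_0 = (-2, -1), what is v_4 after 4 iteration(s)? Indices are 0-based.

v_0 = (-2, -1).
v_1 = A·v_0 = (-7, 5).
v_2 = A·v_1 = (-33, 9).
v_3 = A·v_2 = (-141, 57).
v_4 = A·v_3 = (-621, 225).

v_4 = (-621, 225)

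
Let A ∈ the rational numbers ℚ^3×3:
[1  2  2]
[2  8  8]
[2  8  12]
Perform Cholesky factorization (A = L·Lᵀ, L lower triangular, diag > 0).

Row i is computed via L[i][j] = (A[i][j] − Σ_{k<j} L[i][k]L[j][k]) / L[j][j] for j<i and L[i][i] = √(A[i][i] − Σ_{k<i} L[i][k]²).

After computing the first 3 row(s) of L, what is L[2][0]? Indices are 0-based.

Step 1: L[0][0] = √(1) = 1.
  L[1][0] = (2) / L[0][0] = 2.
Step 2: L[1][1] = √(4) = 2.
  L[2][0] = (2) / L[0][0] = 2.
  L[2][1] = (4) / L[1][1] = 2.
Step 3: L[2][2] = √(4) = 2.

L[2][0] = 2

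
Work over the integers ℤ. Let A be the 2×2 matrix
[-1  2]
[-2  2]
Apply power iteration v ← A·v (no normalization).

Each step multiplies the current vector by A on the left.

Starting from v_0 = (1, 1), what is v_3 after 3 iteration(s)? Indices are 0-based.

v_0 = (1, 1).
v_1 = A·v_0 = (1, 0).
v_2 = A·v_1 = (-1, -2).
v_3 = A·v_2 = (-3, -2).

v_3 = (-3, -2)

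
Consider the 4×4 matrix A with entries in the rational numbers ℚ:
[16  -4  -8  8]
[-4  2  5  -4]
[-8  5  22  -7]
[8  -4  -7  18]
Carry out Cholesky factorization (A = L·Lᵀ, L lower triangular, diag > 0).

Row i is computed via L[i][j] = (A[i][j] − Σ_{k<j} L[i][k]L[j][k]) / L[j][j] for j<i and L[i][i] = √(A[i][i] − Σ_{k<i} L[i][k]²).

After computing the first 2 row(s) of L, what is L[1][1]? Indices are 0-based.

L[1][1] = 1

Step 1: L[0][0] = √(16) = 4.
  L[1][0] = (-4) / L[0][0] = -1.
Step 2: L[1][1] = √(1) = 1.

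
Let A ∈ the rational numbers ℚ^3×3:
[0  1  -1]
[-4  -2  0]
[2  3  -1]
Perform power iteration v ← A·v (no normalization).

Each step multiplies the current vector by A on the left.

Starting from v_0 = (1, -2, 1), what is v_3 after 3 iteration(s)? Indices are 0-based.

v_0 = (1, -2, 1).
v_1 = A·v_0 = (-3, 0, -5).
v_2 = A·v_1 = (5, 12, -1).
v_3 = A·v_2 = (13, -44, 47).

v_3 = (13, -44, 47)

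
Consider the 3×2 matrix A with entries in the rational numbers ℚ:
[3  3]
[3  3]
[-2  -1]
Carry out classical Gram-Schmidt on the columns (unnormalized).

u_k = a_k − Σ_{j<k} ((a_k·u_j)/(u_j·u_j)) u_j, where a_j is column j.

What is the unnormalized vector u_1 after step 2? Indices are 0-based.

u_1 = (3/11, 3/11, 9/11)

Step 1: u_0 = a_0 = (3, 3, -2).
Step 2: u_1 = a_1 − (10/11)·u_0 = (3/11, 3/11, 9/11).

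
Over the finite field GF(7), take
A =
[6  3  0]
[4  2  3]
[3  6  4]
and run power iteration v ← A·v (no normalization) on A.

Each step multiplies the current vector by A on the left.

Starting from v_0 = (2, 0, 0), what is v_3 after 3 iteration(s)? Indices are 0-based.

v_0 = (2, 0, 0).
v_1 = A·v_0 = (5, 1, 6).
v_2 = A·v_1 = (5, 5, 3).
v_3 = A·v_2 = (3, 4, 1).

v_3 = (3, 4, 1)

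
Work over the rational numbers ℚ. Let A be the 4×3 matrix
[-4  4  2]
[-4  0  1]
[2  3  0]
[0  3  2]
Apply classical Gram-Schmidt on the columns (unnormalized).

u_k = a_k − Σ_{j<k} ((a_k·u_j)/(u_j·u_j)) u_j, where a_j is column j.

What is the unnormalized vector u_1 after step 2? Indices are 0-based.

u_1 = (26/9, -10/9, 32/9, 3)

Step 1: u_0 = a_0 = (-4, -4, 2, 0).
Step 2: u_1 = a_1 − (-5/18)·u_0 = (26/9, -10/9, 32/9, 3).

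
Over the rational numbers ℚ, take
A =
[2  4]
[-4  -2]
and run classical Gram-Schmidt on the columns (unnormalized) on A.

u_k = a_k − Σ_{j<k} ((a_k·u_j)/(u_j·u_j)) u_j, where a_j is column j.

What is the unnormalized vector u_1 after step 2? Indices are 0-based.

Step 1: u_0 = a_0 = (2, -4).
Step 2: u_1 = a_1 − (4/5)·u_0 = (12/5, 6/5).

u_1 = (12/5, 6/5)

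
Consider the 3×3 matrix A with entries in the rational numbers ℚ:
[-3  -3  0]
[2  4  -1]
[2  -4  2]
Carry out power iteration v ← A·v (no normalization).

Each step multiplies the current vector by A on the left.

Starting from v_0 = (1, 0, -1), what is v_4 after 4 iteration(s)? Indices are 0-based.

v_4 = (-72, 192, -324)

v_0 = (1, 0, -1).
v_1 = A·v_0 = (-3, 3, 0).
v_2 = A·v_1 = (0, 6, -18).
v_3 = A·v_2 = (-18, 42, -60).
v_4 = A·v_3 = (-72, 192, -324).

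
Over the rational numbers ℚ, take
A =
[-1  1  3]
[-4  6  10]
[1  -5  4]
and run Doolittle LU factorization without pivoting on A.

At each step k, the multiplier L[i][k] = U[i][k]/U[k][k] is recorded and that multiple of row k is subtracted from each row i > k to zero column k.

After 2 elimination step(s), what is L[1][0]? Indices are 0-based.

k=0: U[0][0]=-1
  eliminate (1,0): mult=4, new row 1: (0, 2, -2); set L[1][0]=4
  eliminate (2,0): mult=-1, new row 2: (0, -4, 7); set L[2][0]=-1
k=1: U[1][1]=2
  eliminate (2,1): mult=-2, new row 2: (0, 0, 3); set L[2][1]=-2

L[1][0] = 4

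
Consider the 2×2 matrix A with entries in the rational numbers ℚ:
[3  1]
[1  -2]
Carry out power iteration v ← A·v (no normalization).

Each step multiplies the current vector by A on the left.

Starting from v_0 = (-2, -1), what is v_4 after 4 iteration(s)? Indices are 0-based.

v_0 = (-2, -1).
v_1 = A·v_0 = (-7, 0).
v_2 = A·v_1 = (-21, -7).
v_3 = A·v_2 = (-70, -7).
v_4 = A·v_3 = (-217, -56).

v_4 = (-217, -56)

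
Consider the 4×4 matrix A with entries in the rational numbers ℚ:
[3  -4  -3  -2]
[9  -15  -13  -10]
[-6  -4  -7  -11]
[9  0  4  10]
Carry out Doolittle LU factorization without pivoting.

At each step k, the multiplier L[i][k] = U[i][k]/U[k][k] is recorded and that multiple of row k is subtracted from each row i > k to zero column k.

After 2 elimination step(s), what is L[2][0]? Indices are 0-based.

[col 0] pivot 3
  R1 -= 3*R0 → (0, -3, -4, -4)  (L[1][0] := 3)
  R2 -= -2*R0 → (0, -12, -13, -15)  (L[2][0] := -2)
  R3 -= 3*R0 → (0, 12, 13, 16)  (L[3][0] := 3)
[col 1] pivot -3
  R2 -= 4*R1 → (0, 0, 3, 1)  (L[2][1] := 4)
  R3 -= -4*R1 → (0, 0, -3, 0)  (L[3][1] := -4)

L[2][0] = -2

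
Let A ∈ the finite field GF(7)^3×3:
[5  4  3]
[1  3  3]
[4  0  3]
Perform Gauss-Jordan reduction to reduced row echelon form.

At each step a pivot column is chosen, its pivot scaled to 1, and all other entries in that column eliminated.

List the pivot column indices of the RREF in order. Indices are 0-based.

step 1: normalize row 0 (÷5) = (1, 5, 2)
  row 1: subtract 1×row0 = (0, 5, 1)
  row 2: subtract 4×row0 = (0, 1, 2)
step 2: normalize row 1 (÷5) = (0, 1, 3)
  row 0: subtract 5×row1 = (1, 0, 1)
  row 2: subtract 1×row1 = (0, 0, 6)
step 3: normalize row 2 (÷6) = (0, 0, 1)
  row 0: subtract 1×row2 = (1, 0, 0)
  row 1: subtract 3×row2 = (0, 1, 0)

pivot columns: 0, 1, 2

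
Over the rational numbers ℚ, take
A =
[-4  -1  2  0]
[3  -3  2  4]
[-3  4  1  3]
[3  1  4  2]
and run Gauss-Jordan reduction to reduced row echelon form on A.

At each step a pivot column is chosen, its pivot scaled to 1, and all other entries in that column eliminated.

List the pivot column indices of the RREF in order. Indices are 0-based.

pivot columns: 0, 1, 2, 3

[1] R0 /= -4  ⇒  (1, 1/4, -1/2, 0)
     R1 -= 3·R0  ⇒  (0, -15/4, 7/2, 4)
     R2 -= -3·R0  ⇒  (0, 19/4, -1/2, 3)
     R3 -= 3·R0  ⇒  (0, 1/4, 11/2, 2)
[2] R1 /= -15/4  ⇒  (0, 1, -14/15, -16/15)
     R0 -= 1/4·R1  ⇒  (1, 0, -4/15, 4/15)
     R2 -= 19/4·R1  ⇒  (0, 0, 59/15, 121/15)
     R3 -= 1/4·R1  ⇒  (0, 0, 86/15, 34/15)
[3] R2 /= 59/15  ⇒  (0, 0, 1, 121/59)
     R0 -= -4/15·R2  ⇒  (1, 0, 0, 48/59)
     R1 -= -14/15·R2  ⇒  (0, 1, 0, 50/59)
     R3 -= 86/15·R2  ⇒  (0, 0, 0, -560/59)
[4] R3 /= -560/59  ⇒  (0, 0, 0, 1)
     R0 -= 48/59·R3  ⇒  (1, 0, 0, 0)
     R1 -= 50/59·R3  ⇒  (0, 1, 0, 0)
     R2 -= 121/59·R3  ⇒  (0, 0, 1, 0)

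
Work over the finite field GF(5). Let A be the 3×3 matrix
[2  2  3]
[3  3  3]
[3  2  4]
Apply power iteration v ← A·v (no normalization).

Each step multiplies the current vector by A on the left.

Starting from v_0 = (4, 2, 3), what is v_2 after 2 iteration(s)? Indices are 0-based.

v_0 = (4, 2, 3).
v_1 = A·v_0 = (1, 2, 3).
v_2 = A·v_1 = (0, 3, 4).

v_2 = (0, 3, 4)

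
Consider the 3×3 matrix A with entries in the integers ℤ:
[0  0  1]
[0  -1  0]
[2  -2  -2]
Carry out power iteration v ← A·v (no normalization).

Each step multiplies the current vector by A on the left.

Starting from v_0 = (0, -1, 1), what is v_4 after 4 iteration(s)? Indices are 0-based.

v_4 = (2, -1, -6)

v_0 = (0, -1, 1).
v_1 = A·v_0 = (1, 1, 0).
v_2 = A·v_1 = (0, -1, 0).
v_3 = A·v_2 = (0, 1, 2).
v_4 = A·v_3 = (2, -1, -6).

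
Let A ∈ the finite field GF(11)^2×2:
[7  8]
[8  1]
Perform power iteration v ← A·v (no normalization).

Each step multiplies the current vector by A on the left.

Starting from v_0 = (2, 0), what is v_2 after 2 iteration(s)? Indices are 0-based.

v_0 = (2, 0).
v_1 = A·v_0 = (3, 5).
v_2 = A·v_1 = (6, 7).

v_2 = (6, 7)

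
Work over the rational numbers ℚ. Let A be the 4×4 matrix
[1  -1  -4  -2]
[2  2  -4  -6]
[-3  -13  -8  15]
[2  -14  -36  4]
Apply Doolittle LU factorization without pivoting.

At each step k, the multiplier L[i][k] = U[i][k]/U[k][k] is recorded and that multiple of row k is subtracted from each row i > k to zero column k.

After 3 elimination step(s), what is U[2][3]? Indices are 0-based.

U[2][3] = 1

[col 0] pivot 1
  R1 -= 2*R0 → (0, 4, 4, -2)  (L[1][0] := 2)
  R2 -= -3*R0 → (0, -16, -20, 9)  (L[2][0] := -3)
  R3 -= 2*R0 → (0, -12, -28, 8)  (L[3][0] := 2)
[col 1] pivot 4
  R2 -= -4*R1 → (0, 0, -4, 1)  (L[2][1] := -4)
  R3 -= -3*R1 → (0, 0, -16, 2)  (L[3][1] := -3)
[col 2] pivot -4
  R3 -= 4*R2 → (0, 0, 0, -2)  (L[3][2] := 4)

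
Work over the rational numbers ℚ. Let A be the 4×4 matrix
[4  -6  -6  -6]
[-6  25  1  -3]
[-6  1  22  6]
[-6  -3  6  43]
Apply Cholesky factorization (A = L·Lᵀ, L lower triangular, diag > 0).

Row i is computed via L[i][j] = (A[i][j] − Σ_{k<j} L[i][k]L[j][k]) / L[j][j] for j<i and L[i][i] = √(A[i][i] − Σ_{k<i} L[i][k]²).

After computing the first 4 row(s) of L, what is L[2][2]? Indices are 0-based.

L[2][2] = 3

Step 1: L[0][0] = √(4) = 2.
  L[1][0] = (-6) / L[0][0] = -3.
Step 2: L[1][1] = √(16) = 4.
  L[2][0] = (-6) / L[0][0] = -3.
  L[2][1] = (-8) / L[1][1] = -2.
Step 3: L[2][2] = √(9) = 3.
  L[3][0] = (-6) / L[0][0] = -3.
  L[3][1] = (-12) / L[1][1] = -3.
  L[3][2] = (-9) / L[2][2] = -3.
Step 4: L[3][3] = √(16) = 4.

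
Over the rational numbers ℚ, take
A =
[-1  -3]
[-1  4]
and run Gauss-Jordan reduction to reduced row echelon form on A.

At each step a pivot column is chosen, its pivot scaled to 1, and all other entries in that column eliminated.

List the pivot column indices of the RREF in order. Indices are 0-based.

[1] R0 /= -1  ⇒  (1, 3)
     R1 -= -1·R0  ⇒  (0, 7)
[2] R1 /= 7  ⇒  (0, 1)
     R0 -= 3·R1  ⇒  (1, 0)

pivot columns: 0, 1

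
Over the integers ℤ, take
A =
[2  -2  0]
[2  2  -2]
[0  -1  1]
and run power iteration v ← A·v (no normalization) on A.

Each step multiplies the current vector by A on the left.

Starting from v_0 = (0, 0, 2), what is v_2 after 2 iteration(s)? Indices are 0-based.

v_2 = (8, -12, 6)

v_0 = (0, 0, 2).
v_1 = A·v_0 = (0, -4, 2).
v_2 = A·v_1 = (8, -12, 6).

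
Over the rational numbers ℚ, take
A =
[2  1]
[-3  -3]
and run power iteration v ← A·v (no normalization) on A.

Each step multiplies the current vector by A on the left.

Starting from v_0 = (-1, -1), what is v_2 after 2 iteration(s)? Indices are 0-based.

v_2 = (0, -9)

v_0 = (-1, -1).
v_1 = A·v_0 = (-3, 6).
v_2 = A·v_1 = (0, -9).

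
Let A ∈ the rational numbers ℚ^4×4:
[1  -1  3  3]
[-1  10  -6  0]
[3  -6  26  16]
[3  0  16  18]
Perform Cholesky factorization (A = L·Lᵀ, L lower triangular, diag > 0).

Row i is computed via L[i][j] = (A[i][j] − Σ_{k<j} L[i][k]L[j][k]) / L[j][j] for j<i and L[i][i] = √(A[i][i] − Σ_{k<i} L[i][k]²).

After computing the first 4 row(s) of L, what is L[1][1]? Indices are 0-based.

L[1][1] = 3

Step 1: L[0][0] = √(1) = 1.
  L[1][0] = (-1) / L[0][0] = -1.
Step 2: L[1][1] = √(9) = 3.
  L[2][0] = (3) / L[0][0] = 3.
  L[2][1] = (-3) / L[1][1] = -1.
Step 3: L[2][2] = √(16) = 4.
  L[3][0] = (3) / L[0][0] = 3.
  L[3][1] = (3) / L[1][1] = 1.
  L[3][2] = (8) / L[2][2] = 2.
Step 4: L[3][3] = √(4) = 2.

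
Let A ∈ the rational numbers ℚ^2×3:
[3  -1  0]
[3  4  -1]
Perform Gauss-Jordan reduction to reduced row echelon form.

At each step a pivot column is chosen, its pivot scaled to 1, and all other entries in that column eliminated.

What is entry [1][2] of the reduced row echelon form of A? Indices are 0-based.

M[1][2] = -1/5

pivot(0,0)=3: scale R0 → (1, -1/3, 0)
  clear (1,0): R1 −= (3)R0 → (0, 5, -1)
pivot(1,1)=5: scale R1 → (0, 1, -1/5)
  clear (0,1): R0 −= (-1/3)R1 → (1, 0, -1/15)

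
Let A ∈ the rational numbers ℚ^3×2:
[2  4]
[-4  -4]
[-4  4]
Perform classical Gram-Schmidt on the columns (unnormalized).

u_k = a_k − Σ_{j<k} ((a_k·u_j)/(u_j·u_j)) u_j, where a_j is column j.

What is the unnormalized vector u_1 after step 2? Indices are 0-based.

u_1 = (32/9, -28/9, 44/9)

Step 1: u_0 = a_0 = (2, -4, -4).
Step 2: u_1 = a_1 − (2/9)·u_0 = (32/9, -28/9, 44/9).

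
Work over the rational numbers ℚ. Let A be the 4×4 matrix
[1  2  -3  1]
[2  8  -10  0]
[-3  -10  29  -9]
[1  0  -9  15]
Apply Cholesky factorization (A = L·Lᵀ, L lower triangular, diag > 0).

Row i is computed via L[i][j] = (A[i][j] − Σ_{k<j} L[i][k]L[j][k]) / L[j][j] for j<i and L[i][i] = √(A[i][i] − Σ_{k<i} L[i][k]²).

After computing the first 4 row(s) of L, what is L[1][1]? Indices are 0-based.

Step 1: L[0][0] = √(1) = 1.
  L[1][0] = (2) / L[0][0] = 2.
Step 2: L[1][1] = √(4) = 2.
  L[2][0] = (-3) / L[0][0] = -3.
  L[2][1] = (-4) / L[1][1] = -2.
Step 3: L[2][2] = √(16) = 4.
  L[3][0] = (1) / L[0][0] = 1.
  L[3][1] = (-2) / L[1][1] = -1.
  L[3][2] = (-8) / L[2][2] = -2.
Step 4: L[3][3] = √(9) = 3.

L[1][1] = 2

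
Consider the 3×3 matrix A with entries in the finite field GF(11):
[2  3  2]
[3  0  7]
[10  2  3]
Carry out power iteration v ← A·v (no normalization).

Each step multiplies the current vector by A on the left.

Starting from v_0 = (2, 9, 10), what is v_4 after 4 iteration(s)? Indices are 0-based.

v_0 = (2, 9, 10).
v_1 = A·v_0 = (7, 10, 2).
v_2 = A·v_1 = (4, 2, 8).
v_3 = A·v_2 = (8, 2, 2).
v_4 = A·v_3 = (4, 5, 2).

v_4 = (4, 5, 2)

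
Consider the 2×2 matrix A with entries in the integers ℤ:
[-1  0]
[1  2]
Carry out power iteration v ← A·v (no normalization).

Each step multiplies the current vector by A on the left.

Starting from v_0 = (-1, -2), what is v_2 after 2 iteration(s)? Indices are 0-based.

v_2 = (-1, -9)

v_0 = (-1, -2).
v_1 = A·v_0 = (1, -5).
v_2 = A·v_1 = (-1, -9).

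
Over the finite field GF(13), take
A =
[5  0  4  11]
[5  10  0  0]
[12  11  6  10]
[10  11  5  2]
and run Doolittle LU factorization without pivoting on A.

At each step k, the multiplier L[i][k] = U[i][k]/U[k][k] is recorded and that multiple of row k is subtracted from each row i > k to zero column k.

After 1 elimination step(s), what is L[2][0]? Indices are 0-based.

L[2][0] = 5

Step 1: pivot at (0,0) is 5.
  row1 ← row1 − (1)·row0  ⇒  L[1][0]=1, U row1=(0, 10, 9, 2)
  row2 ← row2 − (5)·row0  ⇒  L[2][0]=5, U row2=(0, 11, 12, 7)
  row3 ← row3 − (2)·row0  ⇒  L[3][0]=2, U row3=(0, 11, 10, 6)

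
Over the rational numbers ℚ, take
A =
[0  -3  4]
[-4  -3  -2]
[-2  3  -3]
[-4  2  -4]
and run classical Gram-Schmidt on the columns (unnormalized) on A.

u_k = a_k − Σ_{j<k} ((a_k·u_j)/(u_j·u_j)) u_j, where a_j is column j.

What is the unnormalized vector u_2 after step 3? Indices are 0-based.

Step 1: u_0 = a_0 = (0, -4, -2, -4).
Step 2: u_1 = a_1 − (-1/18)·u_0 = (-3, -29/9, 26/9, 16/9).
Step 3: u_2 = a_2 − (5/6)·u_0 − (-96/139)·u_1 = (268/139, -124/139, 92/139, 78/139).

u_2 = (268/139, -124/139, 92/139, 78/139)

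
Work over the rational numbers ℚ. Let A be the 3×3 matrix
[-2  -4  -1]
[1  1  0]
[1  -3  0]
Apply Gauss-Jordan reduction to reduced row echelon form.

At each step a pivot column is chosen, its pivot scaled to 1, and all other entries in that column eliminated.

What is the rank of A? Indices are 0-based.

step 1: normalize row 0 (÷-2) = (1, 2, 1/2)
  row 1: subtract 1×row0 = (0, -1, -1/2)
  row 2: subtract 1×row0 = (0, -5, -1/2)
step 2: normalize row 1 (÷-1) = (0, 1, 1/2)
  row 0: subtract 2×row1 = (1, 0, -1/2)
  row 2: subtract -5×row1 = (0, 0, 2)
step 3: normalize row 2 (÷2) = (0, 0, 1)
  row 0: subtract -1/2×row2 = (1, 0, 0)
  row 1: subtract 1/2×row2 = (0, 1, 0)

rank = 3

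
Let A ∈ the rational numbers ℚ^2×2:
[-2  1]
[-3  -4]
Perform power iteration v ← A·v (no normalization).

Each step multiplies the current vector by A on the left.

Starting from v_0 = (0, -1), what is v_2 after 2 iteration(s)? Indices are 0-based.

v_2 = (6, -13)

v_0 = (0, -1).
v_1 = A·v_0 = (-1, 4).
v_2 = A·v_1 = (6, -13).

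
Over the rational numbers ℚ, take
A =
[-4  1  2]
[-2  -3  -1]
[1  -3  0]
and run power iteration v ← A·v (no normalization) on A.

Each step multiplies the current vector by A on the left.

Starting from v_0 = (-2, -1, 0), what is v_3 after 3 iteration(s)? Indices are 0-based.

v_0 = (-2, -1, 0).
v_1 = A·v_0 = (7, 7, 1).
v_2 = A·v_1 = (-19, -36, -14).
v_3 = A·v_2 = (12, 160, 89).

v_3 = (12, 160, 89)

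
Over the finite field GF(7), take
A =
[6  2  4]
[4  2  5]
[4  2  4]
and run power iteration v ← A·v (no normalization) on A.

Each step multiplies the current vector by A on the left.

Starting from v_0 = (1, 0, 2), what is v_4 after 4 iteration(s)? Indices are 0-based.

v_0 = (1, 0, 2).
v_1 = A·v_0 = (0, 0, 5).
v_2 = A·v_1 = (6, 4, 6).
v_3 = A·v_2 = (5, 6, 0).
v_4 = A·v_3 = (0, 4, 4).

v_4 = (0, 4, 4)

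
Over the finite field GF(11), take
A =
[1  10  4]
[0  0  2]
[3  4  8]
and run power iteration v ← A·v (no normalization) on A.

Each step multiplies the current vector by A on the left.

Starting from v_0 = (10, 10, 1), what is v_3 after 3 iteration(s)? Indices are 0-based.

v_0 = (10, 10, 1).
v_1 = A·v_0 = (4, 2, 1).
v_2 = A·v_1 = (6, 2, 6).
v_3 = A·v_2 = (6, 1, 8).

v_3 = (6, 1, 8)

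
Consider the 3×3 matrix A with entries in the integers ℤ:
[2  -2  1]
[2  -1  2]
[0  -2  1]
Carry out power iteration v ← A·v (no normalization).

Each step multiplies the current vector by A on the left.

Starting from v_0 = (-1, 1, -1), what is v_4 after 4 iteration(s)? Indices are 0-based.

v_0 = (-1, 1, -1).
v_1 = A·v_0 = (-5, -5, -3).
v_2 = A·v_1 = (-3, -11, 7).
v_3 = A·v_2 = (23, 19, 29).
v_4 = A·v_3 = (37, 85, -9).

v_4 = (37, 85, -9)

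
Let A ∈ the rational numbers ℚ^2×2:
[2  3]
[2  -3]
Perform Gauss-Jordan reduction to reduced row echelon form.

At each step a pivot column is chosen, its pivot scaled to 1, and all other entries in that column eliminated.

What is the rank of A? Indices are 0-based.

pivot(0,0)=2: scale R0 → (1, 3/2)
  clear (1,0): R1 −= (2)R0 → (0, -6)
pivot(1,1)=-6: scale R1 → (0, 1)
  clear (0,1): R0 −= (3/2)R1 → (1, 0)

rank = 2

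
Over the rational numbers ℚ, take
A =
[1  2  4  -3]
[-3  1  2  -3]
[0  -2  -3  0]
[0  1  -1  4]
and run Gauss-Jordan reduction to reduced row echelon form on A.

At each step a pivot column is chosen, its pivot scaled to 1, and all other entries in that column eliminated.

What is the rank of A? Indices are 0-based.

[1] R0 /= 1  ⇒  (1, 2, 4, -3)
     R1 -= -3·R0  ⇒  (0, 7, 14, -12)
[2] R1 /= 7  ⇒  (0, 1, 2, -12/7)
     R0 -= 2·R1  ⇒  (1, 0, 0, 3/7)
     R2 -= -2·R1  ⇒  (0, 0, 1, -24/7)
     R3 -= 1·R1  ⇒  (0, 0, -3, 40/7)
[3] R2 /= 1  ⇒  (0, 0, 1, -24/7)
     R1 -= 2·R2  ⇒  (0, 1, 0, 36/7)
     R3 -= -3·R2  ⇒  (0, 0, 0, -32/7)
[4] R3 /= -32/7  ⇒  (0, 0, 0, 1)
     R0 -= 3/7·R3  ⇒  (1, 0, 0, 0)
     R1 -= 36/7·R3  ⇒  (0, 1, 0, 0)
     R2 -= -24/7·R3  ⇒  (0, 0, 1, 0)

rank = 4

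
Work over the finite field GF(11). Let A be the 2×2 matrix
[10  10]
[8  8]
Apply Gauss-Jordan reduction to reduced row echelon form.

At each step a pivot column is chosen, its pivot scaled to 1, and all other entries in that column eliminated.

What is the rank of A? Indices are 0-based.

rank = 1

step 1: normalize row 0 (÷10) = (1, 1)
  row 1: subtract 8×row0 = (0, 0)
skip col 1 (zero from row 1)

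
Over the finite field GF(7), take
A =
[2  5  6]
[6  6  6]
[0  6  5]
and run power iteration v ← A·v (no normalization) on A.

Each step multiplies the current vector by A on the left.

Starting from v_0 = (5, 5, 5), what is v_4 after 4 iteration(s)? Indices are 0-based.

v_0 = (5, 5, 5).
v_1 = A·v_0 = (2, 6, 6).
v_2 = A·v_1 = (0, 0, 3).
v_3 = A·v_2 = (4, 4, 1).
v_4 = A·v_3 = (6, 5, 1).

v_4 = (6, 5, 1)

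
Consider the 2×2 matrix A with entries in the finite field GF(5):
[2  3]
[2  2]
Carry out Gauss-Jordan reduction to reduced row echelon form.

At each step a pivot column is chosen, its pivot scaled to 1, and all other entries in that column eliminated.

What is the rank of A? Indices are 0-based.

rank = 2

step 1: normalize row 0 (÷2) = (1, 4)
  row 1: subtract 2×row0 = (0, 4)
step 2: normalize row 1 (÷4) = (0, 1)
  row 0: subtract 4×row1 = (1, 0)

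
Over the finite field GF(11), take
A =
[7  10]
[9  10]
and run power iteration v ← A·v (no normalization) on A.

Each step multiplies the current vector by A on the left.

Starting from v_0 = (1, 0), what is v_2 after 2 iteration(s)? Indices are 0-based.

v_0 = (1, 0).
v_1 = A·v_0 = (7, 9).
v_2 = A·v_1 = (7, 10).

v_2 = (7, 10)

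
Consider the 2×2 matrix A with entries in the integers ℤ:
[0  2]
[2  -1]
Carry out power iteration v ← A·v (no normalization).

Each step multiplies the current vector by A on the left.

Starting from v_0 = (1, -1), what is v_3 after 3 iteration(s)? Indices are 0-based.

v_3 = (-14, 19)

v_0 = (1, -1).
v_1 = A·v_0 = (-2, 3).
v_2 = A·v_1 = (6, -7).
v_3 = A·v_2 = (-14, 19).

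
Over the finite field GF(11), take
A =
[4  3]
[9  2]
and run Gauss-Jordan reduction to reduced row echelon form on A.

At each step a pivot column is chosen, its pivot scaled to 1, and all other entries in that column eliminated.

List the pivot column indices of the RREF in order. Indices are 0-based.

[1] R0 /= 4  ⇒  (1, 9)
     R1 -= 9·R0  ⇒  (0, 9)
[2] R1 /= 9  ⇒  (0, 1)
     R0 -= 9·R1  ⇒  (1, 0)

pivot columns: 0, 1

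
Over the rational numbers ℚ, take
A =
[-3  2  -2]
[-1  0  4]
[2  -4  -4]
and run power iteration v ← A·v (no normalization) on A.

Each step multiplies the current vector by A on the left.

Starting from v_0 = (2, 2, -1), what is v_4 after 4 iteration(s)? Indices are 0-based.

v_4 = (492, -468, 24)

v_0 = (2, 2, -1).
v_1 = A·v_0 = (0, -6, 0).
v_2 = A·v_1 = (-12, 0, 24).
v_3 = A·v_2 = (-12, 108, -120).
v_4 = A·v_3 = (492, -468, 24).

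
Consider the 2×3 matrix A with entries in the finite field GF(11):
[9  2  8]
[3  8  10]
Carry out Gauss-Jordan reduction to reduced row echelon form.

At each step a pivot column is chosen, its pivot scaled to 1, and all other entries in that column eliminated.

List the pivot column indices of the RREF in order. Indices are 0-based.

pivot columns: 0

pivot(0,0)=9: scale R0 → (1, 10, 7)
  clear (1,0): R1 −= (3)R0 → (0, 0, 0)
col 1: no nonzero at/below row 1; advance.
col 2: no nonzero at/below row 1; advance.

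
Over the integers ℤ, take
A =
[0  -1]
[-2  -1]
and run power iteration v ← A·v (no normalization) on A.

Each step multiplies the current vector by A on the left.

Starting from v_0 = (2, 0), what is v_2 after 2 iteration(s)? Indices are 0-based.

v_0 = (2, 0).
v_1 = A·v_0 = (0, -4).
v_2 = A·v_1 = (4, 4).

v_2 = (4, 4)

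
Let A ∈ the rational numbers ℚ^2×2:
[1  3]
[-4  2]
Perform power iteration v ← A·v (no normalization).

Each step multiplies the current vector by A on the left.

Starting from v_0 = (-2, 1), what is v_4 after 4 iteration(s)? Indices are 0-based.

v_4 = (-197, -500)

v_0 = (-2, 1).
v_1 = A·v_0 = (1, 10).
v_2 = A·v_1 = (31, 16).
v_3 = A·v_2 = (79, -92).
v_4 = A·v_3 = (-197, -500).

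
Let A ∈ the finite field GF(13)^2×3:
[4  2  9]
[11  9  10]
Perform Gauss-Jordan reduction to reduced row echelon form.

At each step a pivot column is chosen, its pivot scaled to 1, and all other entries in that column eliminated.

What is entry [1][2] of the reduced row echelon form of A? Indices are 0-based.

pivot(0,0)=4: scale R0 → (1, 7, 12)
  clear (1,0): R1 −= (11)R0 → (0, 10, 8)
pivot(1,1)=10: scale R1 → (0, 1, 6)
  clear (0,1): R0 −= (7)R1 → (1, 0, 9)

M[1][2] = 6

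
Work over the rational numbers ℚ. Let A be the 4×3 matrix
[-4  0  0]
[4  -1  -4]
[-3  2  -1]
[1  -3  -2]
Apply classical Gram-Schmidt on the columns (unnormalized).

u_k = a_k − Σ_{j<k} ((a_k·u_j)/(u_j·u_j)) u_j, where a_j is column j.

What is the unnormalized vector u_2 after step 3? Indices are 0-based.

u_2 = (-424/419, -1111/419, -1019/419, -309/419)

Step 1: u_0 = a_0 = (-4, 4, -3, 1).
Step 2: u_1 = a_1 − (-13/42)·u_0 = (-26/21, 5/21, 15/14, -113/42).
Step 3: u_2 = a_2 − (-5/14)·u_0 − (141/419)·u_1 = (-424/419, -1111/419, -1019/419, -309/419).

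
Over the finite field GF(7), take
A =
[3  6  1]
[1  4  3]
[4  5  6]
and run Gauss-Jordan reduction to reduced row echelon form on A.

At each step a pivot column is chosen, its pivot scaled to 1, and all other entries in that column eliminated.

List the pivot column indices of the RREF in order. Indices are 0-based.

[1] R0 /= 3  ⇒  (1, 2, 5)
     R1 -= 1·R0  ⇒  (0, 2, 5)
     R2 -= 4·R0  ⇒  (0, 4, 0)
[2] R1 /= 2  ⇒  (0, 1, 6)
     R0 -= 2·R1  ⇒  (1, 0, 0)
     R2 -= 4·R1  ⇒  (0, 0, 4)
[3] R2 /= 4  ⇒  (0, 0, 1)
     R1 -= 6·R2  ⇒  (0, 1, 0)

pivot columns: 0, 1, 2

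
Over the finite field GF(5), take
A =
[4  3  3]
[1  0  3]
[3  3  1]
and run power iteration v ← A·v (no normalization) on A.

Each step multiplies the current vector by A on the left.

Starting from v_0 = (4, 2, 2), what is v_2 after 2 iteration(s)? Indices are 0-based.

v_0 = (4, 2, 2).
v_1 = A·v_0 = (3, 0, 0).
v_2 = A·v_1 = (2, 3, 4).

v_2 = (2, 3, 4)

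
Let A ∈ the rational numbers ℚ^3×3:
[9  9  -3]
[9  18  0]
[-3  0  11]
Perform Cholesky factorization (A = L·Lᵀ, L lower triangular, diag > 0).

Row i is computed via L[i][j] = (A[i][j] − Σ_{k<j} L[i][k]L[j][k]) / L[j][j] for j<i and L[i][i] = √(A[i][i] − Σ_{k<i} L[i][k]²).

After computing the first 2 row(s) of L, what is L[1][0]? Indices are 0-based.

L[1][0] = 3

Step 1: L[0][0] = √(9) = 3.
  L[1][0] = (9) / L[0][0] = 3.
Step 2: L[1][1] = √(9) = 3.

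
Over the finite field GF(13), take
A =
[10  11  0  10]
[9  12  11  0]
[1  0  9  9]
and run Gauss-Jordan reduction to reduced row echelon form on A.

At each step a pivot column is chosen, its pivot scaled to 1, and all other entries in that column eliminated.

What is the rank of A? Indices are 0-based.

rank = 3

pivot(0,0)=10: scale R0 → (1, 5, 0, 1)
  clear (1,0): R1 −= (9)R0 → (0, 6, 11, 4)
  clear (2,0): R2 −= (1)R0 → (0, 8, 9, 8)
pivot(1,1)=6: scale R1 → (0, 1, 4, 5)
  clear (0,1): R0 −= (5)R1 → (1, 0, 6, 2)
  clear (2,1): R2 −= (8)R1 → (0, 0, 3, 7)
pivot(2,2)=3: scale R2 → (0, 0, 1, 11)
  clear (0,2): R0 −= (6)R2 → (1, 0, 0, 1)
  clear (1,2): R1 −= (4)R2 → (0, 1, 0, 0)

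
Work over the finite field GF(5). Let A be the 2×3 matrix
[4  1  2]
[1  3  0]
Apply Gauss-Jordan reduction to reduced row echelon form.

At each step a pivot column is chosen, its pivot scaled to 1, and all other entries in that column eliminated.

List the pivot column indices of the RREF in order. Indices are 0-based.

pivot columns: 0, 1

step 1: normalize row 0 (÷4) = (1, 4, 3)
  row 1: subtract 1×row0 = (0, 4, 2)
step 2: normalize row 1 (÷4) = (0, 1, 3)
  row 0: subtract 4×row1 = (1, 0, 1)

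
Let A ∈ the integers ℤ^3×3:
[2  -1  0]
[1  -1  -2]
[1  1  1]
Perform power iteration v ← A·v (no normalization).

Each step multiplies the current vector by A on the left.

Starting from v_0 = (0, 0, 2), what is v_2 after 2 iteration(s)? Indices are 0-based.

v_0 = (0, 0, 2).
v_1 = A·v_0 = (0, -4, 2).
v_2 = A·v_1 = (4, 0, -2).

v_2 = (4, 0, -2)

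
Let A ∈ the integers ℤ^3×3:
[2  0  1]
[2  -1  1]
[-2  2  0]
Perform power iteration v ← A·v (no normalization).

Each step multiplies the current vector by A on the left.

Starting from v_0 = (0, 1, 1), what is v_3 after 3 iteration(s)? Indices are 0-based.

v_3 = (6, 2, 0)

v_0 = (0, 1, 1).
v_1 = A·v_0 = (1, 0, 2).
v_2 = A·v_1 = (4, 4, -2).
v_3 = A·v_2 = (6, 2, 0).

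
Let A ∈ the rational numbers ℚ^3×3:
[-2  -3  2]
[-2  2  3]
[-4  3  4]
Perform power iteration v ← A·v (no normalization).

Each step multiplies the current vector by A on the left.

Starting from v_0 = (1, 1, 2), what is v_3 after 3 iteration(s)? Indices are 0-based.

v_0 = (1, 1, 2).
v_1 = A·v_0 = (-1, 6, 7).
v_2 = A·v_1 = (-2, 35, 50).
v_3 = A·v_2 = (-1, 224, 313).

v_3 = (-1, 224, 313)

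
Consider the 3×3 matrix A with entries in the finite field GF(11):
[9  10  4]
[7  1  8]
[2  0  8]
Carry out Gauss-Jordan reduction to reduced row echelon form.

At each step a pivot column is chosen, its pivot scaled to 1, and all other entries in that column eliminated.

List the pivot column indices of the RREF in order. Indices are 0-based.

pivot columns: 0, 1, 2

pivot(0,0)=9: scale R0 → (1, 6, 9)
  clear (1,0): R1 −= (7)R0 → (0, 3, 0)
  clear (2,0): R2 −= (2)R0 → (0, 10, 1)
pivot(1,1)=3: scale R1 → (0, 1, 0)
  clear (0,1): R0 −= (6)R1 → (1, 0, 9)
  clear (2,1): R2 −= (10)R1 → (0, 0, 1)
pivot(2,2)=1: scale R2 → (0, 0, 1)
  clear (0,2): R0 −= (9)R2 → (1, 0, 0)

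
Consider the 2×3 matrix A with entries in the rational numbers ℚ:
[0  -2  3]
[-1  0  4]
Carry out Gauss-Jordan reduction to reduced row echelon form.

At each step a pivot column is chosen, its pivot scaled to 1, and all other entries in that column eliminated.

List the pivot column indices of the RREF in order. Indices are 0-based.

[1] R0 <-> R1
[1] R0 /= -1  ⇒  (1, 0, -4)
[2] R1 /= -2  ⇒  (0, 1, -3/2)

pivot columns: 0, 1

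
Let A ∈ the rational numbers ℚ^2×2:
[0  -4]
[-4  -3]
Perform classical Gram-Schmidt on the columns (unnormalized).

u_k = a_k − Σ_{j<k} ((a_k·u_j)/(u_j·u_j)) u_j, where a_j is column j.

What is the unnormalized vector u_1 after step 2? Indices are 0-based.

u_1 = (-4, 0)

Step 1: u_0 = a_0 = (0, -4).
Step 2: u_1 = a_1 − (3/4)·u_0 = (-4, 0).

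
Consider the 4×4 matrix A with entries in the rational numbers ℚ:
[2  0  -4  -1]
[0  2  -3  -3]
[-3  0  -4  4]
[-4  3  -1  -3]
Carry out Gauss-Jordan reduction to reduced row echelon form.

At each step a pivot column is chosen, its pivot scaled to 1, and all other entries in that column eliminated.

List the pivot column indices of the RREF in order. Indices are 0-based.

[1] R0 /= 2  ⇒  (1, 0, -2, -1/2)
     R2 -= -3·R0  ⇒  (0, 0, -10, 5/2)
     R3 -= -4·R0  ⇒  (0, 3, -9, -5)
[2] R1 /= 2  ⇒  (0, 1, -3/2, -3/2)
     R3 -= 3·R1  ⇒  (0, 0, -9/2, -1/2)
[3] R2 /= -10  ⇒  (0, 0, 1, -1/4)
     R0 -= -2·R2  ⇒  (1, 0, 0, -1)
     R1 -= -3/2·R2  ⇒  (0, 1, 0, -15/8)
     R3 -= -9/2·R2  ⇒  (0, 0, 0, -13/8)
[4] R3 /= -13/8  ⇒  (0, 0, 0, 1)
     R0 -= -1·R3  ⇒  (1, 0, 0, 0)
     R1 -= -15/8·R3  ⇒  (0, 1, 0, 0)
     R2 -= -1/4·R3  ⇒  (0, 0, 1, 0)

pivot columns: 0, 1, 2, 3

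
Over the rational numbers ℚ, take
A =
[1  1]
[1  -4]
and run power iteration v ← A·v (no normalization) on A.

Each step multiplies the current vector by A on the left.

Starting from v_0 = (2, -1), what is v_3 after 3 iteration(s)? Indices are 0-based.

v_0 = (2, -1).
v_1 = A·v_0 = (1, 6).
v_2 = A·v_1 = (7, -23).
v_3 = A·v_2 = (-16, 99).

v_3 = (-16, 99)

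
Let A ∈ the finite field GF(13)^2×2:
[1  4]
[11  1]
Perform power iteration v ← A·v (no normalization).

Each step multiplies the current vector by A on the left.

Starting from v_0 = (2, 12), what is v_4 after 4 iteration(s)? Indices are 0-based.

v_4 = (3, 4)

v_0 = (2, 12).
v_1 = A·v_0 = (11, 8).
v_2 = A·v_1 = (4, 12).
v_3 = A·v_2 = (0, 4).
v_4 = A·v_3 = (3, 4).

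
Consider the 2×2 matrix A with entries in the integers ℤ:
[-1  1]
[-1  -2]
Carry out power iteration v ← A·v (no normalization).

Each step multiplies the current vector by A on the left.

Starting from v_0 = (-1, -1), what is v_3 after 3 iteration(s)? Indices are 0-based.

v_0 = (-1, -1).
v_1 = A·v_0 = (0, 3).
v_2 = A·v_1 = (3, -6).
v_3 = A·v_2 = (-9, 9).

v_3 = (-9, 9)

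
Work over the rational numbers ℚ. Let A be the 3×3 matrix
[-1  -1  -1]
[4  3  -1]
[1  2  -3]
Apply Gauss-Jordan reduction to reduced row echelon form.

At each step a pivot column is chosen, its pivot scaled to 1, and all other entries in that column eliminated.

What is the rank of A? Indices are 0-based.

rank = 3

step 1: normalize row 0 (÷-1) = (1, 1, 1)
  row 1: subtract 4×row0 = (0, -1, -5)
  row 2: subtract 1×row0 = (0, 1, -4)
step 2: normalize row 1 (÷-1) = (0, 1, 5)
  row 0: subtract 1×row1 = (1, 0, -4)
  row 2: subtract 1×row1 = (0, 0, -9)
step 3: normalize row 2 (÷-9) = (0, 0, 1)
  row 0: subtract -4×row2 = (1, 0, 0)
  row 1: subtract 5×row2 = (0, 1, 0)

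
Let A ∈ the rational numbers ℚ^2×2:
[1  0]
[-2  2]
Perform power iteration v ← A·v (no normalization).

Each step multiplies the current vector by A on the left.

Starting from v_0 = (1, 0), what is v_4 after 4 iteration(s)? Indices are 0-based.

v_0 = (1, 0).
v_1 = A·v_0 = (1, -2).
v_2 = A·v_1 = (1, -6).
v_3 = A·v_2 = (1, -14).
v_4 = A·v_3 = (1, -30).

v_4 = (1, -30)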